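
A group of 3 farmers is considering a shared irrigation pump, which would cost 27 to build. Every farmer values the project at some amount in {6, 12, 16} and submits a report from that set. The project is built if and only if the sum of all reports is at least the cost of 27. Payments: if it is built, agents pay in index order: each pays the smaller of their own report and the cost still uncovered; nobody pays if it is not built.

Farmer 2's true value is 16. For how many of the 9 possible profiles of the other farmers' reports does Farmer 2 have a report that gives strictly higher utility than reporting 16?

Others report (6, 12): truth gives 0; report 12 gives 4 > 0. Violating.
Others report (6, 16): truth gives 0; report 6 gives 10 > 0. Violating.
Others report (12, 6): truth gives 1; report 12 gives 4 > 1. Violating.
Others report (12, 12): truth gives 1; report 6 gives 10 > 1. Violating.
Others report (6, 6): truth gives 0; no alternative beats it.
(Checking all 9 profiles: 8 have a profitable deviation, 1 does not.)

8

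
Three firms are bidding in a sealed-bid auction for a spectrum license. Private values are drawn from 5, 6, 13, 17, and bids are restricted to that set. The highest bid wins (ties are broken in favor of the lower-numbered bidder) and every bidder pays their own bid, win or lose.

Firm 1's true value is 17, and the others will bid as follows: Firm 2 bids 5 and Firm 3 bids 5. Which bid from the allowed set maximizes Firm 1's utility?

Bid 5: wins, pays 5, utility 17 - 5 = 12.
Bid 6: wins, pays 6, utility 17 - 6 = 11.
Bid 13: wins, pays 13, utility 17 - 13 = 4.
Bid 17: wins, pays 17, utility 17 - 17 = 0.
The best choice is 5 with utility 12.

5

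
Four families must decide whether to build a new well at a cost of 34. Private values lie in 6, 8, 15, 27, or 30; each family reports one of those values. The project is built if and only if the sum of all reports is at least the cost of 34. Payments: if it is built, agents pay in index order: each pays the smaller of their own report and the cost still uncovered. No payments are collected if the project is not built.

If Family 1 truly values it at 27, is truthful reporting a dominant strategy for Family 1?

Consider the case where Family 2 reports 6, Family 3 reports 6 and Family 4 reports 8.
Truthful report 27: project built, pays 27, utility 27 - 27 = 0.
Report 15 instead: project built, pays 15, utility 27 - 15 = 12.
Since 12 > 0, reporting 15 is strictly better here, so truthful reporting is not dominant.

No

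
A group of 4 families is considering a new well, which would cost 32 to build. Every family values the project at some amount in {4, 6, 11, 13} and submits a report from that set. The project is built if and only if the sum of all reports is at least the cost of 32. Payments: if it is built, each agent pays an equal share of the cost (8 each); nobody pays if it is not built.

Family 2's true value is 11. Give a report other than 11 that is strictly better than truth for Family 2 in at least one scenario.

Suppose Family 1 reports 4, Family 3 reports 4 and Family 4 reports 11.
Report 11: project not built, utility 0.
Report 13: project built, pays 8, utility 11 - 8 = 3.
So reporting 13 beats truth here (3 > 0).

13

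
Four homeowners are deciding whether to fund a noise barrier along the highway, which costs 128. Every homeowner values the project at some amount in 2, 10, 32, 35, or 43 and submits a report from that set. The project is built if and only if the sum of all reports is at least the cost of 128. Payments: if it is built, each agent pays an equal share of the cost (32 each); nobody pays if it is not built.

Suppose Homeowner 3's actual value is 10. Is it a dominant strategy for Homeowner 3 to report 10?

Consider the case where Homeowner 1 reports 32, Homeowner 2 reports 43 and Homeowner 4 reports 43.
Truthful report 10: project built, pays 32, utility 10 - 32 = -22.
Report 2 instead: project not built, utility 0.
Since 0 > -22, reporting 2 is strictly better here, so truthful reporting is not dominant.

No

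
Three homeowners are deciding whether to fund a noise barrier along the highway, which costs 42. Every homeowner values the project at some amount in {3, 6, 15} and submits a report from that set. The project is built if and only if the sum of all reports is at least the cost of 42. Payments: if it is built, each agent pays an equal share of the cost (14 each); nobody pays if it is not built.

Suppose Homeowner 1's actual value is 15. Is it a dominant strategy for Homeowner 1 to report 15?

Check each profile of the others' reports and compare truth against every alternative report.
Others report (15, 15): truth gives 1, best alternative gives 0.
Others report (3, 3): truth gives 0, best alternative gives 0.
Others report (3, 6): truth gives 0, best alternative gives 0.
Others report (3, 15): truth gives 0, best alternative gives 0.
Others report (6, 3): truth gives 0, best alternative gives 0.
Others report (6, 6): truth gives 0, best alternative gives 0.
(Remaining 3 profiles checked similarly; truth is weakly best in each.)
In every case the truthful report is at least as good as any alternative, so it is a dominant strategy.

Yes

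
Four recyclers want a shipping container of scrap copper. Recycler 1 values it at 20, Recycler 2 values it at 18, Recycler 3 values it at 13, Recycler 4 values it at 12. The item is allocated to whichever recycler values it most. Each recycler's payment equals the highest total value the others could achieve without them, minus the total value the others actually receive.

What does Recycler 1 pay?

18

Recycler 1 has the highest value and receives the item.
Without Recycler 1, the item would go to the next-highest value, 18, so the others could achieve 18.
With Recycler 1 present and winning, the others receive nothing, so their total is 0.
Payment = 18 - 0 = 18.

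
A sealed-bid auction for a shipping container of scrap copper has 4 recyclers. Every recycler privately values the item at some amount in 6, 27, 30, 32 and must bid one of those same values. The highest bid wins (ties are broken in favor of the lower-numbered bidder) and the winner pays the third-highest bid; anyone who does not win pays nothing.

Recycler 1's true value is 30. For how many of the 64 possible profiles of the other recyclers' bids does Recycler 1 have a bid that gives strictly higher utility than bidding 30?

Others bid (6, 6, 32): truth gives 0; bid 32 gives 24 > 0. Violating.
Others bid (6, 27, 32): truth gives 0; bid 32 gives 3 > 0. Violating.
Others bid (6, 32, 6): truth gives 0; bid 32 gives 24 > 0. Violating.
Others bid (6, 32, 27): truth gives 0; bid 32 gives 3 > 0. Violating.
Others bid (6, 6, 6): truth gives 24; no alternative beats it.
Others bid (6, 6, 27): truth gives 24; no alternative beats it.
(Checking all 64 profiles: 12 have a profitable deviation, 52 do not.)

12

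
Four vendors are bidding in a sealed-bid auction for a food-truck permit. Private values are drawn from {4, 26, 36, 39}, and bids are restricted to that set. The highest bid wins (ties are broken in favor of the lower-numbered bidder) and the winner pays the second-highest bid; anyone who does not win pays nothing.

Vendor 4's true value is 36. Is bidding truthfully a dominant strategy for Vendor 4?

Yes

Check each profile of the others' bids and compare truth against every alternative bid.
Others bid (4, 4, 4): truth gives 32, best alternative gives 32.
Others bid (4, 4, 26): truth gives 10, best alternative gives 10.
Others bid (4, 26, 4): truth gives 10, best alternative gives 10.
Others bid (4, 26, 26): truth gives 10, best alternative gives 10.
Others bid (26, 4, 4): truth gives 10, best alternative gives 10.
Others bid (26, 4, 26): truth gives 10, best alternative gives 10.
(Remaining 58 profiles checked similarly; truth is weakly best in each.)
In every case the truthful bid is at least as good as any alternative, so it is a dominant strategy.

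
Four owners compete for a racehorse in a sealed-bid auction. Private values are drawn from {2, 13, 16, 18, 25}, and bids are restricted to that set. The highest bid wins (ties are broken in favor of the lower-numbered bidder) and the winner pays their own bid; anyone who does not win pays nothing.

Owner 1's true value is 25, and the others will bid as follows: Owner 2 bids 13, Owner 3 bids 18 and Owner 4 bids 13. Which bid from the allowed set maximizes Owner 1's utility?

Bid 2: loses, pays 0, utility 0.
Bid 13: loses, pays 0, utility 0.
Bid 16: loses, pays 0, utility 0.
Bid 18: wins, pays 18, utility 25 - 18 = 7.
Bid 25: wins, pays 25, utility 25 - 25 = 0.
The best choice is 18 with utility 7.

18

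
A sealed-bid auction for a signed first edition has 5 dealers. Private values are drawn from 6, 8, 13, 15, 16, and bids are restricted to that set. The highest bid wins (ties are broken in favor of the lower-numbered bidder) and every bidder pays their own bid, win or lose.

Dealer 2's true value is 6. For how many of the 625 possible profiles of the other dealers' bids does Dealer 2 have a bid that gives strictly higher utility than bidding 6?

Others bid (6, 6, 6, 6): truth gives -6; bid 8 gives -2 > -6. Violating.
Others bid (6, 6, 6, 8): truth gives -6; bid 8 gives -2 > -6. Violating.
Others bid (6, 6, 8, 6): truth gives -6; bid 8 gives -2 > -6. Violating.
Others bid (6, 6, 8, 8): truth gives -6; bid 8 gives -2 > -6. Violating.
Others bid (6, 6, 6, 13): truth gives -6; no alternative beats it.
Others bid (6, 6, 6, 15): truth gives -6; no alternative beats it.
(Checking all 625 profiles: 8 have a profitable deviation, 617 do not.)

8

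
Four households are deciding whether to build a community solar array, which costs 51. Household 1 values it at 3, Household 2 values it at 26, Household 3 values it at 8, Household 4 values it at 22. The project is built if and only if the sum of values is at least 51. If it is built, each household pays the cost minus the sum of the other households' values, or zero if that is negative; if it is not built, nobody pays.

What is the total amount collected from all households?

32

Total value 59 ≥ cost 51, so it is built.
Household 1: others sum to 56; max(0, 51 - 56) = 0.
Household 2: others sum to 33; max(0, 51 - 33) = 18.
Household 3: others sum to 51; max(0, 51 - 51) = 0.
Household 4: others sum to 37; max(0, 51 - 37) = 14.
Total collected = 0 + 18 + 0 + 14 = 32.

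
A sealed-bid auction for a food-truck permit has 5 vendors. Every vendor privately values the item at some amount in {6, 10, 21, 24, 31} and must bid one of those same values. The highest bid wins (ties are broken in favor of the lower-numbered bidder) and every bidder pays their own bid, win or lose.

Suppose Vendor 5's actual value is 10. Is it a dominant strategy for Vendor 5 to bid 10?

Consider the case where Vendor 1 bids 6, Vendor 2 bids 6, Vendor 3 bids 6 and Vendor 4 bids 10.
Truthful bid 10: loses but pays 10, utility -10.
Bid 6 instead: loses but pays 6, utility -6.
Since -6 > -10, bidding 6 is strictly better here, so truthful bidding is not dominant.

No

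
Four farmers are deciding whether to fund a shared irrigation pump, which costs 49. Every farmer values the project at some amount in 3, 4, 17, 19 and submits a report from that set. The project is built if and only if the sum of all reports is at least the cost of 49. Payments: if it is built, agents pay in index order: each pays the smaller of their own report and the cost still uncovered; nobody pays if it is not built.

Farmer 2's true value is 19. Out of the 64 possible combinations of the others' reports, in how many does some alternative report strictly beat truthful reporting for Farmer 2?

32

Others report (3, 17, 17): truth gives 0; report 17 gives 2 > 0. Violating.
Others report (3, 17, 19): truth gives 0; report 17 gives 2 > 0. Violating.
Others report (3, 19, 17): truth gives 0; report 17 gives 2 > 0. Violating.
Others report (3, 19, 19): truth gives 0; report 17 gives 2 > 0. Violating.
Others report (3, 3, 3): truth gives 0; no alternative beats it.
Others report (3, 3, 4): truth gives 0; no alternative beats it.
(Checking all 64 profiles: 32 have a profitable deviation, 32 do not.)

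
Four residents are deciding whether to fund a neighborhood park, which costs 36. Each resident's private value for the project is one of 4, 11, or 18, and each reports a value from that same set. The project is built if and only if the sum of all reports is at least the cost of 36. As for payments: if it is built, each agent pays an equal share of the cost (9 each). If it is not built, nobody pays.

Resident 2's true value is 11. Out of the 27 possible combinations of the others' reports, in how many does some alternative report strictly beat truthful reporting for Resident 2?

3

Others report (4, 4, 11): truth gives 0; report 18 gives 2 > 0. Violating.
Others report (4, 11, 4): truth gives 0; report 18 gives 2 > 0. Violating.
Others report (11, 4, 4): truth gives 0; report 18 gives 2 > 0. Violating.
Others report (4, 4, 4): truth gives 0; no alternative beats it.
Others report (4, 4, 18): truth gives 2; no alternative beats it.
(Checking all 27 profiles: 3 have a profitable deviation, 24 do not.)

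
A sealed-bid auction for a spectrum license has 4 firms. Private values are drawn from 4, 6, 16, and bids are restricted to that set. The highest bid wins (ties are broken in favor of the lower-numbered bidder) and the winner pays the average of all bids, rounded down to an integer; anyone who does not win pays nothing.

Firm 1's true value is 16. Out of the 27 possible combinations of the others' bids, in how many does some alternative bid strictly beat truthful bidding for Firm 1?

8

Others bid (4, 4, 4): truth gives 9; bid 4 gives 12 > 9. Violating.
Others bid (4, 4, 6): truth gives 9; bid 6 gives 11 > 9. Violating.
Others bid (4, 6, 4): truth gives 9; bid 6 gives 11 > 9. Violating.
Others bid (4, 6, 6): truth gives 8; bid 6 gives 11 > 8. Violating.
Others bid (4, 4, 16): truth gives 6; no alternative beats it.
Others bid (4, 6, 16): truth gives 6; no alternative beats it.
(Checking all 27 profiles: 8 have a profitable deviation, 19 do not.)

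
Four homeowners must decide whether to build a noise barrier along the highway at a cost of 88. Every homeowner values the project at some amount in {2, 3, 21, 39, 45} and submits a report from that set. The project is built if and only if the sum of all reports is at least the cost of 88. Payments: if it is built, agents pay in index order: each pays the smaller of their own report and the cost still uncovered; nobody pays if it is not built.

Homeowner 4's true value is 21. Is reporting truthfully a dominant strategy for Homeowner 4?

Check each profile of the others' reports and compare truth against every alternative report.
Others report (2, 45, 45): truth gives 21, best alternative gives 21.
Others report (3, 45, 45): truth gives 21, best alternative gives 21.
Others report (21, 39, 39): truth gives 21, best alternative gives 21.
Others report (21, 39, 45): truth gives 21, best alternative gives 21.
Others report (21, 45, 39): truth gives 21, best alternative gives 21.
Others report (21, 45, 45): truth gives 21, best alternative gives 21.
(Remaining 119 profiles checked similarly; truth is weakly best in each.)
In every case the truthful report is at least as good as any alternative, so it is a dominant strategy.

Yes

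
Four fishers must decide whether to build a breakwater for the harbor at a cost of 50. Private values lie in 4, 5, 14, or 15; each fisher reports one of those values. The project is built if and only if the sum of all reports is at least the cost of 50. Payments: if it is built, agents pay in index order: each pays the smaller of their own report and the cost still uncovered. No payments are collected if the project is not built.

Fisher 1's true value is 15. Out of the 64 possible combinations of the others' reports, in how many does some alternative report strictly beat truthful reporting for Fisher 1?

Others report (14, 14, 14): truth gives 0; report 14 gives 1 > 0. Violating.
Others report (14, 14, 15): truth gives 0; report 14 gives 1 > 0. Violating.
Others report (14, 15, 14): truth gives 0; report 14 gives 1 > 0. Violating.
Others report (14, 15, 15): truth gives 0; report 14 gives 1 > 0. Violating.
Others report (4, 4, 4): truth gives 0; no alternative beats it.
Others report (4, 4, 5): truth gives 0; no alternative beats it.
(Checking all 64 profiles: 8 have a profitable deviation, 56 do not.)

8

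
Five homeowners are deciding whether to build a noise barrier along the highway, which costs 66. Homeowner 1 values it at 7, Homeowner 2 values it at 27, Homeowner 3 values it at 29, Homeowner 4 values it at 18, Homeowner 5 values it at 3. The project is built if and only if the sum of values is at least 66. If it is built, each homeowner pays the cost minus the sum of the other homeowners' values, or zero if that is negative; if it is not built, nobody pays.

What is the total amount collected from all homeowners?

20

Total value 84 ≥ cost 66, so it is built.
Homeowner 1: others sum to 77; max(0, 66 - 77) = 0.
Homeowner 2: others sum to 57; max(0, 66 - 57) = 9.
Homeowner 3: others sum to 55; max(0, 66 - 55) = 11.
Homeowner 4: others sum to 66; max(0, 66 - 66) = 0.
Homeowner 5: others sum to 81; max(0, 66 - 81) = 0.
Total collected = 0 + 9 + 11 + 0 + 0 = 20.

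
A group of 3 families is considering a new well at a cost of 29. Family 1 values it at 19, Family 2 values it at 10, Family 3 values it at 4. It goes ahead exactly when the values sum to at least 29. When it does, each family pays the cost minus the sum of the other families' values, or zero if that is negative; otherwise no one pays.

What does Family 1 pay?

Total value 33 ≥ cost 29, so the project is built.
The other families' values sum to 14.
Cost minus that sum is 29 - 14 = 15.

15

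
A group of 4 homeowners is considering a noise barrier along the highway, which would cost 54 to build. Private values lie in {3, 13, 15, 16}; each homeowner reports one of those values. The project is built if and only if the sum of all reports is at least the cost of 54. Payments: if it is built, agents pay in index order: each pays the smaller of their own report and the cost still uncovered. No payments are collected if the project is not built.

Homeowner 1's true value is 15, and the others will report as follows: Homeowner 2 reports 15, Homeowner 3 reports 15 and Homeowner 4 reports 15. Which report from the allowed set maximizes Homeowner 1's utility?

13

Report 3: project not built, utility 0.
Report 13: project built, pays 13, utility 15 - 13 = 2.
Report 15: project built, pays 15, utility 15 - 15 = 0.
Report 16: project built, pays 16, utility 15 - 16 = -1.
The best choice is 13 with utility 2.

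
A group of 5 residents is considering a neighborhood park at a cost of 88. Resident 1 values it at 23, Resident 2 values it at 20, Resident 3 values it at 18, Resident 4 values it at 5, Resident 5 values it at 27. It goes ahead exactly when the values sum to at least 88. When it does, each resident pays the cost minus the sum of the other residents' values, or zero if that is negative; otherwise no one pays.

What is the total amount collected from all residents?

68

Total value 93 ≥ cost 88, so it is built.
Resident 1: others sum to 70; max(0, 88 - 70) = 18.
Resident 2: others sum to 73; max(0, 88 - 73) = 15.
Resident 3: others sum to 75; max(0, 88 - 75) = 13.
Resident 4: others sum to 88; max(0, 88 - 88) = 0.
Resident 5: others sum to 66; max(0, 88 - 66) = 22.
Total collected = 18 + 15 + 13 + 0 + 22 = 68.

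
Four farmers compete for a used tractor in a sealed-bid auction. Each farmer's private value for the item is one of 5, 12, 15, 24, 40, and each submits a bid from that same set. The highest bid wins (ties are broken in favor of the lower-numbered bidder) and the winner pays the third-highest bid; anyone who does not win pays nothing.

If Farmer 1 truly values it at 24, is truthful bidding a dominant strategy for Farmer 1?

No

Consider the case where Farmer 2 bids 5, Farmer 3 bids 5 and Farmer 4 bids 40.
Truthful bid 24: loses, pays 0, utility 0.
Bid 40 instead: wins, pays 5, utility 24 - 5 = 19.
Since 19 > 0, bidding 40 is strictly better here, so truthful bidding is not dominant.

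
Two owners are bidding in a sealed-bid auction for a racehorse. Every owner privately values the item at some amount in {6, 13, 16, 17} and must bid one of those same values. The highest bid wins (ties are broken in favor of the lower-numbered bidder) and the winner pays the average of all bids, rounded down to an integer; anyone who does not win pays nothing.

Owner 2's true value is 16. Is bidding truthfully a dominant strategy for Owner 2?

Consider the case where Owner 1 bids 6.
Truthful bid 16: wins, pays 11, utility 16 - 11 = 5.
Bid 13 instead: wins, pays 9, utility 16 - 9 = 7.
Since 7 > 5, bidding 13 is strictly better here, so truthful bidding is not dominant.

No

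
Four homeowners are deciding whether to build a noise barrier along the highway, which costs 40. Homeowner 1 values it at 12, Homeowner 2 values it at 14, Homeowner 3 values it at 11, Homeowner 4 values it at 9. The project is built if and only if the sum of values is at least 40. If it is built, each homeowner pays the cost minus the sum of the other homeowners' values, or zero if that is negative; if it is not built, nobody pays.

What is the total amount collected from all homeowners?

Total value 46 ≥ cost 40, so it is built.
Homeowner 1: others sum to 34; max(0, 40 - 34) = 6.
Homeowner 2: others sum to 32; max(0, 40 - 32) = 8.
Homeowner 3: others sum to 35; max(0, 40 - 35) = 5.
Homeowner 4: others sum to 37; max(0, 40 - 37) = 3.
Total collected = 6 + 8 + 5 + 3 = 22.

22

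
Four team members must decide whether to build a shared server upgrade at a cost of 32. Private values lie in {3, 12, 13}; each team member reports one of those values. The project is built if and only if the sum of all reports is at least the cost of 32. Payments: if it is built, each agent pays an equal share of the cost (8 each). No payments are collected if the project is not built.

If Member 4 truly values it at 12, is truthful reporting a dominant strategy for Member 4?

No

Consider the case where Member 1 reports 3, Member 2 reports 3 and Member 3 reports 13.
Truthful report 12: project not built, utility 0.
Report 13 instead: project built, pays 8, utility 12 - 8 = 4.
Since 4 > 0, reporting 13 is strictly better here, so truthful reporting is not dominant.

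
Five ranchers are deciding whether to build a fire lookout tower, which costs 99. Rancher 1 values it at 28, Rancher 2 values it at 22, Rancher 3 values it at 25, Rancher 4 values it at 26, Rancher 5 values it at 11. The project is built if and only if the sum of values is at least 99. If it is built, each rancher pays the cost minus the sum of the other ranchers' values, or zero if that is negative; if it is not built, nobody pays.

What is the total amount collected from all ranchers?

49

Total value 112 ≥ cost 99, so it is built.
Rancher 1: others sum to 84; max(0, 99 - 84) = 15.
Rancher 2: others sum to 90; max(0, 99 - 90) = 9.
Rancher 3: others sum to 87; max(0, 99 - 87) = 12.
Rancher 4: others sum to 86; max(0, 99 - 86) = 13.
Rancher 5: others sum to 101; max(0, 99 - 101) = 0.
Total collected = 15 + 9 + 12 + 13 + 0 = 49.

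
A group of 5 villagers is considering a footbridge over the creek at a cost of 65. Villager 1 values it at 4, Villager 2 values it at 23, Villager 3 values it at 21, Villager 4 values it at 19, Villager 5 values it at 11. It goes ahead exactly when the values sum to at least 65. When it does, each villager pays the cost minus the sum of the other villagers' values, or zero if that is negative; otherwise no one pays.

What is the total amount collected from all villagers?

24

Total value 78 ≥ cost 65, so it is built.
Villager 1: others sum to 74; max(0, 65 - 74) = 0.
Villager 2: others sum to 55; max(0, 65 - 55) = 10.
Villager 3: others sum to 57; max(0, 65 - 57) = 8.
Villager 4: others sum to 59; max(0, 65 - 59) = 6.
Villager 5: others sum to 67; max(0, 65 - 67) = 0.
Total collected = 0 + 10 + 8 + 6 + 0 = 24.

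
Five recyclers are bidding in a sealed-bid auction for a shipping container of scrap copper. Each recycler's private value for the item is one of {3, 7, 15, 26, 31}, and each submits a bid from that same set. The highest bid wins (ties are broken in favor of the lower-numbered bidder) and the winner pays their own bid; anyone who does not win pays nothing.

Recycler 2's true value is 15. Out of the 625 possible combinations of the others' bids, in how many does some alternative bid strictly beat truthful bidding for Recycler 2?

Others bid (3, 3, 3, 3): truth gives 0; bid 7 gives 8 > 0. Violating.
Others bid (3, 3, 3, 7): truth gives 0; bid 7 gives 8 > 0. Violating.
Others bid (3, 3, 7, 3): truth gives 0; bid 7 gives 8 > 0. Violating.
Others bid (3, 3, 7, 7): truth gives 0; bid 7 gives 8 > 0. Violating.
Others bid (3, 3, 3, 15): truth gives 0; no alternative beats it.
Others bid (3, 3, 3, 26): truth gives 0; no alternative beats it.
(Checking all 625 profiles: 8 have a profitable deviation, 617 do not.)

8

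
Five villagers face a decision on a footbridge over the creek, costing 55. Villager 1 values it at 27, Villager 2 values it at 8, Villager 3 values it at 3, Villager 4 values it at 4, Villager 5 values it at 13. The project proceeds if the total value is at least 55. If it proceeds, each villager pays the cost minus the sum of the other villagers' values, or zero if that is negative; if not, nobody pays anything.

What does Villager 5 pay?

Total value 55 ≥ cost 55, so the project is built.
The other villagers' values sum to 42.
Cost minus that sum is 55 - 42 = 13.

13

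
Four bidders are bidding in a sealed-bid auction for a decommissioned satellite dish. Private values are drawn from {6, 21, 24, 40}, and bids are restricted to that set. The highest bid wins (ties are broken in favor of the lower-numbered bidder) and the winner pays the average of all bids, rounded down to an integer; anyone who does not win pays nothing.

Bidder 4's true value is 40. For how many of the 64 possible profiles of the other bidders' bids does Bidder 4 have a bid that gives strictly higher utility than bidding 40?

Others bid (6, 6, 6): truth gives 26; bid 21 gives 31 > 26. Violating.
Others bid (6, 6, 21): truth gives 22; bid 24 gives 26 > 22. Violating.
Others bid (6, 21, 6): truth gives 22; bid 24 gives 26 > 22. Violating.
Others bid (6, 21, 21): truth gives 18; bid 24 gives 22 > 18. Violating.
Others bid (6, 6, 24): truth gives 21; no alternative beats it.
Others bid (6, 6, 40): truth gives 0; no alternative beats it.
(Checking all 64 profiles: 8 have a profitable deviation, 56 do not.)

8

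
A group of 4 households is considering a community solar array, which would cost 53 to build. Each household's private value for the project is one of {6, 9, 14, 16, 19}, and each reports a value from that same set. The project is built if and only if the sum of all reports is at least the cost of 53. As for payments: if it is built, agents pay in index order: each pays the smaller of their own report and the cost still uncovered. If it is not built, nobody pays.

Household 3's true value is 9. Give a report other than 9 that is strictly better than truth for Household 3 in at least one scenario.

Suppose Household 1 reports 9, Household 2 reports 19 and Household 4 reports 19.
Report 9: project built, pays 9, utility 9 - 9 = 0.
Report 6: project built, pays 6, utility 9 - 6 = 3.
So reporting 6 beats truth here (3 > 0).

6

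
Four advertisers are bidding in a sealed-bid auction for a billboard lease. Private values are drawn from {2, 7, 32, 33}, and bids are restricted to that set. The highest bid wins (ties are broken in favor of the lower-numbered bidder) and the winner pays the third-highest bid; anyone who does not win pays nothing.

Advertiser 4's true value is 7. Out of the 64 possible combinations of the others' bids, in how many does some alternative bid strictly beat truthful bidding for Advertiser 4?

6

Others bid (2, 2, 7): truth gives 0; bid 32 gives 5 > 0. Violating.
Others bid (2, 2, 32): truth gives 0; bid 33 gives 5 > 0. Violating.
Others bid (2, 7, 2): truth gives 0; bid 32 gives 5 > 0. Violating.
Others bid (2, 32, 2): truth gives 0; bid 33 gives 5 > 0. Violating.
Others bid (2, 2, 2): truth gives 5; no alternative beats it.
Others bid (2, 2, 33): truth gives 0; no alternative beats it.
(Checking all 64 profiles: 6 have a profitable deviation, 58 do not.)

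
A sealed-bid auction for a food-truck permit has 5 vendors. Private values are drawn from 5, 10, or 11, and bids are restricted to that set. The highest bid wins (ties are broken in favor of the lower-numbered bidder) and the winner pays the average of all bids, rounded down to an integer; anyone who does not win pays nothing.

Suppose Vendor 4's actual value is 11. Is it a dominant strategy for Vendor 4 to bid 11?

Yes

Check each profile of the others' bids and compare truth against every alternative bid.
Others bid (5, 5, 5, 11): truth gives 4, best alternative gives 0.
Others bid (5, 5, 10, 5): truth gives 4, best alternative gives 0.
Others bid (5, 10, 5, 5): truth gives 4, best alternative gives 0.
Others bid (10, 5, 5, 5): truth gives 4, best alternative gives 0.
Others bid (5, 5, 10, 10): truth gives 3, best alternative gives 0.
Others bid (5, 5, 10, 11): truth gives 3, best alternative gives 0.
(Remaining 75 profiles checked similarly; truth is weakly best in each.)
In every case the truthful bid is at least as good as any alternative, so it is a dominant strategy.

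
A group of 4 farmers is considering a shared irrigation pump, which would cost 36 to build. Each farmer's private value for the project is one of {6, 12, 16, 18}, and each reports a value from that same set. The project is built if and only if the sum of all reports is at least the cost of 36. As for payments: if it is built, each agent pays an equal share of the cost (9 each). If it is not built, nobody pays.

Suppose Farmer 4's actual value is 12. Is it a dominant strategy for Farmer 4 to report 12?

No

Consider the case where Farmer 1 reports 6, Farmer 2 reports 6 and Farmer 3 reports 6.
Truthful report 12: project not built, utility 0.
Report 18 instead: project built, pays 9, utility 12 - 9 = 3.
Since 3 > 0, reporting 18 is strictly better here, so truthful reporting is not dominant.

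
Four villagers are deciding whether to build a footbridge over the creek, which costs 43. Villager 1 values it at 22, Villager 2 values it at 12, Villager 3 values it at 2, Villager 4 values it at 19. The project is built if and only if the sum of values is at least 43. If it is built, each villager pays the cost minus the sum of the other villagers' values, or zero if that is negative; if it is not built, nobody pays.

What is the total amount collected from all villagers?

Total value 55 ≥ cost 43, so it is built.
Villager 1: others sum to 33; max(0, 43 - 33) = 10.
Villager 2: others sum to 43; max(0, 43 - 43) = 0.
Villager 3: others sum to 53; max(0, 43 - 53) = 0.
Villager 4: others sum to 36; max(0, 43 - 36) = 7.
Total collected = 10 + 0 + 0 + 7 = 17.

17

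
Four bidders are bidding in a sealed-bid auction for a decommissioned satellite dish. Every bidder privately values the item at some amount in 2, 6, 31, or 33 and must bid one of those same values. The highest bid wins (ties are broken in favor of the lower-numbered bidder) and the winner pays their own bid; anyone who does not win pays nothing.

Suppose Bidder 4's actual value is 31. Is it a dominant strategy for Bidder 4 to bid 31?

Consider the case where Bidder 1 bids 2, Bidder 2 bids 2 and Bidder 3 bids 2.
Truthful bid 31: wins, pays 31, utility 31 - 31 = 0.
Bid 6 instead: wins, pays 6, utility 31 - 6 = 25.
Since 25 > 0, bidding 6 is strictly better here, so truthful bidding is not dominant.

No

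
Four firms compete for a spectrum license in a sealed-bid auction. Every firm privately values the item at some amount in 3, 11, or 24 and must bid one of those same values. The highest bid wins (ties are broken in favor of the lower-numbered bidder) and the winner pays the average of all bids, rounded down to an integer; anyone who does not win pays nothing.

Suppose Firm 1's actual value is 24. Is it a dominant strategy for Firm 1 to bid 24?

No

Consider the case where Firm 2 bids 3, Firm 3 bids 3 and Firm 4 bids 3.
Truthful bid 24: wins, pays 8, utility 24 - 8 = 16.
Bid 3 instead: wins, pays 3, utility 24 - 3 = 21.
Since 21 > 16, bidding 3 is strictly better here, so truthful bidding is not dominant.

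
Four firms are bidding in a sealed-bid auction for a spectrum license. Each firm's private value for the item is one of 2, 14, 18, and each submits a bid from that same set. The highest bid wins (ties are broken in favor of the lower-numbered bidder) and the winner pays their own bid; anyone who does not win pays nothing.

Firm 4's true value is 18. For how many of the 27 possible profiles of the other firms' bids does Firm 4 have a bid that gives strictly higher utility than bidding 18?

1

Others bid (2, 2, 2): truth gives 0; bid 14 gives 4 > 0. Violating.
Others bid (2, 2, 14): truth gives 0; no alternative beats it.
Others bid (2, 2, 18): truth gives 0; no alternative beats it.
(Checking all 27 profiles: 1 has a profitable deviation, 26 do not.)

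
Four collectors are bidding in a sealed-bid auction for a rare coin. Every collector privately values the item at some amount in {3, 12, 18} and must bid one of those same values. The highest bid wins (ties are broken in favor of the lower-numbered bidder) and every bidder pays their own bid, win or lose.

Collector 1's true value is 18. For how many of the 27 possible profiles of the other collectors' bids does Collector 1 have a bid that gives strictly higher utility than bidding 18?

Others bid (3, 3, 3): truth gives 0; bid 3 gives 15 > 0. Violating.
Others bid (3, 3, 12): truth gives 0; bid 12 gives 6 > 0. Violating.
Others bid (3, 12, 3): truth gives 0; bid 12 gives 6 > 0. Violating.
Others bid (3, 12, 12): truth gives 0; bid 12 gives 6 > 0. Violating.
Others bid (3, 3, 18): truth gives 0; no alternative beats it.
Others bid (3, 12, 18): truth gives 0; no alternative beats it.
(Checking all 27 profiles: 8 have a profitable deviation, 19 do not.)

8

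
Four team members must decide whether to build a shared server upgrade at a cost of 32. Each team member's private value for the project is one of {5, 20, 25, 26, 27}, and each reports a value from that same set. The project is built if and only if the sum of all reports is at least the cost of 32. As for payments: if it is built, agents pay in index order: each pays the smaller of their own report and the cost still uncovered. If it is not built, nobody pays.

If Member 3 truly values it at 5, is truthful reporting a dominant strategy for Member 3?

Yes

Check each profile of the others' reports and compare truth against every alternative report.
Others report (5, 5, 5): truth gives 0, best alternative gives -15.
Others report (5, 5, 20): truth gives 0, best alternative gives -15.
Others report (5, 5, 25): truth gives 0, best alternative gives -15.
Others report (5, 5, 26): truth gives 0, best alternative gives -15.
Others report (5, 5, 27): truth gives 0, best alternative gives -15.
Others report (5, 20, 5): truth gives 0, best alternative gives -2.
(Remaining 119 profiles checked similarly; truth is weakly best in each.)
In every case the truthful report is at least as good as any alternative, so it is a dominant strategy.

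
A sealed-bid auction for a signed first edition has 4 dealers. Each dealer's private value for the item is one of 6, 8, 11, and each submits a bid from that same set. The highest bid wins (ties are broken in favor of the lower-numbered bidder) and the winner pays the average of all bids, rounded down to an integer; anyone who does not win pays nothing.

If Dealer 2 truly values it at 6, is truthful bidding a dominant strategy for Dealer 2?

Yes

Check each profile of the others' bids and compare truth against every alternative bid.
Others bid (6, 6, 8): truth gives 0, best alternative gives -1.
Others bid (6, 8, 6): truth gives 0, best alternative gives -1.
Others bid (6, 8, 8): truth gives 0, best alternative gives -1.
Others bid (6, 6, 6): truth gives 0, best alternative gives 0.
Others bid (6, 6, 11): truth gives 0, best alternative gives 0.
Others bid (6, 8, 11): truth gives 0, best alternative gives 0.
(Remaining 21 profiles checked similarly; truth is weakly best in each.)
In every case the truthful bid is at least as good as any alternative, so it is a dominant strategy.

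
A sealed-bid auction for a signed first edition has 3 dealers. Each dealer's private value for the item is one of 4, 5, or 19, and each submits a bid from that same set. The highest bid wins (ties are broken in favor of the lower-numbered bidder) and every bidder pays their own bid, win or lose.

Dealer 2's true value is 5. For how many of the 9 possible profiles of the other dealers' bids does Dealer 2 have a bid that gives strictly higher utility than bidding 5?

Others bid (4, 19): truth gives -5; bid 4 gives -4 > -5. Violating.
Others bid (5, 4): truth gives -5; bid 4 gives -4 > -5. Violating.
Others bid (5, 5): truth gives -5; bid 4 gives -4 > -5. Violating.
Others bid (5, 19): truth gives -5; bid 4 gives -4 > -5. Violating.
Others bid (4, 4): truth gives 0; no alternative beats it.
Others bid (4, 5): truth gives 0; no alternative beats it.
(Checking all 9 profiles: 7 have a profitable deviation, 2 do not.)

7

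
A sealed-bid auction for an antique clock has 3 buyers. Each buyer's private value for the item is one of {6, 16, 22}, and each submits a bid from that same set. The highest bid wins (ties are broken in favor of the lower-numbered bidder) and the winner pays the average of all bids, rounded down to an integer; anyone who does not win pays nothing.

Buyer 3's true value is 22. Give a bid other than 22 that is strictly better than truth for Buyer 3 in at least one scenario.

Suppose Buyer 1 bids 6 and Buyer 2 bids 6.
Bid 22: wins, pays 11, utility 22 - 11 = 11.
Bid 16: wins, pays 9, utility 22 - 9 = 13.
So bidding 16 beats truth here (13 > 11).

16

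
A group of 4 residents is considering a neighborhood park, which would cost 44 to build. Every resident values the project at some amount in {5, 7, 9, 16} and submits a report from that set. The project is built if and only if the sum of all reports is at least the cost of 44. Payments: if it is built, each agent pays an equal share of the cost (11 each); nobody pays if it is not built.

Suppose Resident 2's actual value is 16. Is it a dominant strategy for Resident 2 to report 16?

Check each profile of the others' reports and compare truth against every alternative report.
Others report (5, 7, 16): truth gives 5, best alternative gives 0.
Others report (5, 9, 16): truth gives 5, best alternative gives 0.
Others report (5, 16, 7): truth gives 5, best alternative gives 0.
Others report (5, 16, 9): truth gives 5, best alternative gives 0.
Others report (7, 5, 16): truth gives 5, best alternative gives 0.
Others report (7, 7, 16): truth gives 5, best alternative gives 0.
(Remaining 58 profiles checked similarly; truth is weakly best in each.)
In every case the truthful report is at least as good as any alternative, so it is a dominant strategy.

Yes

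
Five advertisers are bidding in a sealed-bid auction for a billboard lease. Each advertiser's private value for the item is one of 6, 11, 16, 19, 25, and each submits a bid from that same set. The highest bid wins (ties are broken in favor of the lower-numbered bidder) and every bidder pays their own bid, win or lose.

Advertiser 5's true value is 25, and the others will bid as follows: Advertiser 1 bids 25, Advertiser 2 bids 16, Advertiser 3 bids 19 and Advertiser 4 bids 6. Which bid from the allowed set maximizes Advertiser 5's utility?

Bid 6: loses but pays 6, utility -6.
Bid 11: loses but pays 11, utility -11.
Bid 16: loses but pays 16, utility -16.
Bid 19: loses but pays 19, utility -19.
Bid 25: loses but pays 25, utility -25.
The best choice is 6 with utility -6.

6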